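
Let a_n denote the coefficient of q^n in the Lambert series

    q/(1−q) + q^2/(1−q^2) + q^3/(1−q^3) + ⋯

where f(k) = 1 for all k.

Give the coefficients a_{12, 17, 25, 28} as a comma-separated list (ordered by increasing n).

n=12: 1·12 2·6 3·4 4·3 6·2 12·1  f→[1+1+1+1+1+1]=6
[q^17] f(17)=1,f(1)=1 ⇒ 2
d|25:{25,5,1}  Σf=1+1+1=3
n=28: 1·28 2·14 4·7 7·4 14·2 28·1  f→[1+1+1+1+1+1]=6

6, 2, 3, 6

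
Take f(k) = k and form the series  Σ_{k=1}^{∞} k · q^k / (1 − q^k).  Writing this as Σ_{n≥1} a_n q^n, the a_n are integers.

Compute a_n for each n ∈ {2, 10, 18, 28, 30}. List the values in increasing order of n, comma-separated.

3, 18, 39, 56, 72

n=2: 1·2 2·1  f→[1+2]=3
[q^10] f(10)=10,f(5)=5,f(2)=2,f(1)=1 ⇒ 18
d|18:{1,2,3,6,9,18}  Σf=1+2+3+6+9+18=39
[q^28] f(28)=28,f(14)=14,f(7)=7,f(4)=4,f(2)=2,f(1)=1 ⇒ 56
n=30: 1·30 2·15 3·10 5·6 6·5 10·3 15·2 30·1  f→[1+2+3+5+6+10+15+30]=72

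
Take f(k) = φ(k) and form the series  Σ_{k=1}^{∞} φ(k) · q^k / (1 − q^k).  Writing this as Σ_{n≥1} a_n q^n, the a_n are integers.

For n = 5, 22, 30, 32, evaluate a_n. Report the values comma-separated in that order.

q^5  k|5↦φ(k): 1:1 5:4  a_5=5
q^22  k|22↦φ(k): 1:1 2:1 11:10 22:10  a_22=22
n=30: 1·30 2·15 3·10 5·6 6·5 10·3 15·2 30·1  φ→[1+1+2+4+2+4+8+8]=30
n=32: 32·1 16·2 8·4 4·8 2·16 1·32  φ→[16+8+4+2+1+1]=32

5, 22, 30, 32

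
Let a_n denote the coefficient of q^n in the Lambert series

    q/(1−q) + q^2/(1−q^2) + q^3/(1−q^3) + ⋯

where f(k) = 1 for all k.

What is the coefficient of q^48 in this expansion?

a_48 = 10

[q^48] f(1)=1,f(2)=1,f(3)=1,f(4)=1,f(6)=1,f(8)=1,f(12)=1,f(16)=1,f(24)=1,f(48)=1 ⇒ 10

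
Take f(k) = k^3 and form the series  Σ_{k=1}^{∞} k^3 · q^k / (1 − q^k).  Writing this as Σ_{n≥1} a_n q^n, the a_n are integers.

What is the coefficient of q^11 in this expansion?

a_11 = 1332

[q^11] f(1)=1,f(11)=1331 ⇒ 1332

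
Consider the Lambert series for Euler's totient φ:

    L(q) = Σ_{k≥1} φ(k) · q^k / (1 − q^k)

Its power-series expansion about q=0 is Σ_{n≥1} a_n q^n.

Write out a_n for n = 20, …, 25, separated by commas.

n=20: 1·20 2·10 4·5 5·4 10·2 20·1  φ→[1+1+2+4+4+8]=20
[q^21] φ(1)=1,φ(3)=2,φ(7)=6,φ(21)=12 ⇒ 21
n=22: 1·22 2·11 11·2 22·1  φ→[1+1+10+10]=22
n=23: 1·23 23·1  φ→[1+22]=23
n=24: 1·24 2·12 3·8 4·6 6·4 8·3 12·2 24·1  φ→[1+1+2+2+2+4+4+8]=24
d|25:{1,5,25}  Σφ=1+4+20=25

20, 21, 22, 23, 24, 25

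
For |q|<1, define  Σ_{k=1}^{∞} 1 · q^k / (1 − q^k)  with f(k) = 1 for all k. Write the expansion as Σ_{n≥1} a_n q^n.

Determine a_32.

a_32 = 6

d|32:{32,16,8,4,2,1}  Σf=1+1+1+1+1+1=6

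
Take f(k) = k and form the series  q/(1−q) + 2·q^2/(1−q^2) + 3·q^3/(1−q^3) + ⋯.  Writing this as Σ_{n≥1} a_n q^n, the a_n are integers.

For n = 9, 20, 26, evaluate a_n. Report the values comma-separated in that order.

13, 42, 42

n=9: 1·9 3·3 9·1  f→[1+3+9]=13
d|20:{1,2,4,5,10,20}  Σf=1+2+4+5+10+20=42
q^26  k|26↦f(k): 1:1 2:2 13:13 26:26  a_26=42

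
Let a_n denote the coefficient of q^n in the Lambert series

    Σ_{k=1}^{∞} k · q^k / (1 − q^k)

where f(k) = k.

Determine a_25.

a_25 = 31

q^25  k|25↦f(k): 25:25 5:5 1:1  a_25=31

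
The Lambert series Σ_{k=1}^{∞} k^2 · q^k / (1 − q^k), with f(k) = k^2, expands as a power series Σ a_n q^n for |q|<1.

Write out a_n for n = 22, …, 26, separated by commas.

610, 530, 850, 651, 850

d|22:{1,2,11,22}  Σf=1+4+121+484=610
q^23  k|23↦f(k): 23:529 1:1  a_23=530
[q^24] f(24)=576,f(12)=144,f(8)=64,f(6)=36,f(4)=16,f(3)=9,f(2)=4,f(1)=1 ⇒ 850
q^25  k|25↦f(k): 1:1 5:25 25:625  a_25=651
[q^26] f(1)=1,f(2)=4,f(13)=169,f(26)=676 ⇒ 850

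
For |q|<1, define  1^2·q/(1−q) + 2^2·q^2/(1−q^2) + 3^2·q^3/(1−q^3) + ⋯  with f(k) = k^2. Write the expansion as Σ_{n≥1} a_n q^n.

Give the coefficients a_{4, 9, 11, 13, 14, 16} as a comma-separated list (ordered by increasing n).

q^4  k|4↦f(k): 4:16 2:4 1:1  a_4=21
q^9  k|9↦f(k): 1:1 3:9 9:81  a_9=91
[q^11] f(1)=1,f(11)=121 ⇒ 122
d|13:{13,1}  Σf=169+1=170
[q^14] f(14)=196,f(7)=49,f(2)=4,f(1)=1 ⇒ 250
q^16  k|16↦f(k): 1:1 2:4 4:16 8:64 16:256  a_16=341

21, 91, 122, 170, 250, 341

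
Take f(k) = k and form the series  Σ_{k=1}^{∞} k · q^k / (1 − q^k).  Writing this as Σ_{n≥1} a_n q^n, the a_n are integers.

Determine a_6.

n=6: 6·1 3·2 2·3 1·6  f→[6+3+2+1]=12

a_6 = 12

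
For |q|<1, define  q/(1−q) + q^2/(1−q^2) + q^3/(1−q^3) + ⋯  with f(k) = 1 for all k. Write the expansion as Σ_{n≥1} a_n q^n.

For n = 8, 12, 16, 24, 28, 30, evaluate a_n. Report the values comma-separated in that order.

4, 6, 5, 8, 6, 8

d|8:{8,4,2,1}  Σf=1+1+1+1=4
[q^12] f(1)=1,f(2)=1,f(3)=1,f(4)=1,f(6)=1,f(12)=1 ⇒ 6
n=16: 16·1 8·2 4·4 2·8 1·16  f→[1+1+1+1+1]=5
[q^24] f(1)=1,f(2)=1,f(3)=1,f(4)=1,f(6)=1,f(8)=1,f(12)=1,f(24)=1 ⇒ 8
d|28:{1,2,4,7,14,28}  Σf=1+1+1+1+1+1=6
[q^30] f(30)=1,f(15)=1,f(10)=1,f(6)=1,f(5)=1,f(3)=1,f(2)=1,f(1)=1 ⇒ 8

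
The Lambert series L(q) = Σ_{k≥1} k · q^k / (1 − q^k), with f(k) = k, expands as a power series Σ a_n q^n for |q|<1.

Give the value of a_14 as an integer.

q^14  k|14↦f(k): 1:1 2:2 7:7 14:14  a_14=24

a_14 = 24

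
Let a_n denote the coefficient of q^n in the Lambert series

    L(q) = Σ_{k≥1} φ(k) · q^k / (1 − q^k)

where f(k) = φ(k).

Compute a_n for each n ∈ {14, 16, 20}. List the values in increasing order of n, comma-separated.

[q^14] φ(14)=6,φ(7)=6,φ(2)=1,φ(1)=1 ⇒ 14
q^16  k|16↦φ(k): 16:8 8:4 4:2 2:1 1:1  a_16=16
q^20  k|20↦φ(k): 20:8 10:4 5:4 4:2 2:1 1:1  a_20=20

14, 16, 20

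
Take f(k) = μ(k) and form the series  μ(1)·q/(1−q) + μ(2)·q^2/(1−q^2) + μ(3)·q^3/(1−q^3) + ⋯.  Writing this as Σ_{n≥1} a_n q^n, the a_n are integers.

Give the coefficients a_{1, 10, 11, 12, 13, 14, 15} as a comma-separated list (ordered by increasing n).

1, 0, 0, 0, 0, 0, 0

[q^1] μ(1)=1 ⇒ 1
d|10:{1,2,5,10}  Σμ=1+(-1)+(-1)+1=0
q^11  k|11↦μ(k): 1:1 11:-1  a_11=0
q^12  k|12↦μ(k): 12:0 6:1 4:0 3:-1 2:-1 1:1  a_12=0
d|13:{13,1}  Σμ=(-1)+1=0
[q^14] μ(1)=1,μ(2)=-1,μ(7)=-1,μ(14)=1 ⇒ 0
d|15:{1,3,5,15}  Σμ=1+(-1)+(-1)+1=0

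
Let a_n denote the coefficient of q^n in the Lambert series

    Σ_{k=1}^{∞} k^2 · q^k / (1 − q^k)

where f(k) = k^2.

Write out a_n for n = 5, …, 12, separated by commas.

q^5  k|5↦f(k): 1:1 5:25  a_5=26
[q^6] f(1)=1,f(2)=4,f(3)=9,f(6)=36 ⇒ 50
[q^7] f(7)=49,f(1)=1 ⇒ 50
n=8: 8·1 4·2 2·4 1·8  f→[64+16+4+1]=85
[q^9] f(1)=1,f(3)=9,f(9)=81 ⇒ 91
[q^10] f(10)=100,f(5)=25,f(2)=4,f(1)=1 ⇒ 130
q^11  k|11↦f(k): 11:121 1:1  a_11=122
[q^12] f(1)=1,f(2)=4,f(3)=9,f(4)=16,f(6)=36,f(12)=144 ⇒ 210

26, 50, 50, 85, 91, 130, 122, 210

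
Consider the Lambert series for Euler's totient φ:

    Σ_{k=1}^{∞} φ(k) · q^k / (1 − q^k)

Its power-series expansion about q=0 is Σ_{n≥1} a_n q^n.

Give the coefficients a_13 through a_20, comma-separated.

q^13  k|13↦φ(k): 13:12 1:1  a_13=13
[q^14] φ(1)=1,φ(2)=1,φ(7)=6,φ(14)=6 ⇒ 14
q^15  k|15↦φ(k): 1:1 3:2 5:4 15:8  a_15=15
[q^16] φ(1)=1,φ(2)=1,φ(4)=2,φ(8)=4,φ(16)=8 ⇒ 16
q^17  k|17↦φ(k): 17:16 1:1  a_17=17
[q^18] φ(18)=6,φ(9)=6,φ(6)=2,φ(3)=2,φ(2)=1,φ(1)=1 ⇒ 18
[q^19] φ(1)=1,φ(19)=18 ⇒ 19
q^20  k|20↦φ(k): 20:8 10:4 5:4 4:2 2:1 1:1  a_20=20

13, 14, 15, 16, 17, 18, 19, 20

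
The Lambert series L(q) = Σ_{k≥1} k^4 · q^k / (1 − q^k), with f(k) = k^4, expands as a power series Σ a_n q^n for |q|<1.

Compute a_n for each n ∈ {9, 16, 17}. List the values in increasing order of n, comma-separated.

q^9  k|9↦f(k): 1:1 3:81 9:6561  a_9=6643
[q^16] f(1)=1,f(2)=16,f(4)=256,f(8)=4096,f(16)=65536 ⇒ 69905
n=17: 1·17 17·1  f→[1+83521]=83522

6643, 69905, 83522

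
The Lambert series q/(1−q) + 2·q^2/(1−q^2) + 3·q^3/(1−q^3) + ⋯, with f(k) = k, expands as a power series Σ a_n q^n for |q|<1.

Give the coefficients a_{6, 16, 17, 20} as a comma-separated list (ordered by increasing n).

12, 31, 18, 42

q^6  k|6↦f(k): 1:1 2:2 3:3 6:6  a_6=12
n=16: 1·16 2·8 4·4 8·2 16·1  f→[1+2+4+8+16]=31
[q^17] f(1)=1,f(17)=17 ⇒ 18
[q^20] f(1)=1,f(2)=2,f(4)=4,f(5)=5,f(10)=10,f(20)=20 ⇒ 42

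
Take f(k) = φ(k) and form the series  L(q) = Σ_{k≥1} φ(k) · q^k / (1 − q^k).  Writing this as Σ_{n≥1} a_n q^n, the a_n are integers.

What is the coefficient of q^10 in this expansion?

d|10:{1,2,5,10}  Σφ=1+1+4+4=10

a_10 = 10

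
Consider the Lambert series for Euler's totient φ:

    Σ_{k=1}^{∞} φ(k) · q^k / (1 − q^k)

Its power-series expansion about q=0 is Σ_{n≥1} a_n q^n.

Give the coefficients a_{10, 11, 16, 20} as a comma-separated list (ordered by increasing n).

n=10: 10·1 5·2 2·5 1·10  φ→[4+4+1+1]=10
q^11  k|11↦φ(k): 11:10 1:1  a_11=11
q^16  k|16↦φ(k): 1:1 2:1 4:2 8:4 16:8  a_16=16
[q^20] φ(20)=8,φ(10)=4,φ(5)=4,φ(4)=2,φ(2)=1,φ(1)=1 ⇒ 20

10, 11, 16, 20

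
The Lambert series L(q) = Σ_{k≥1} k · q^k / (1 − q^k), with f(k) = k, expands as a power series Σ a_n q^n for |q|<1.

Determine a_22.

[q^22] f(22)=22,f(11)=11,f(2)=2,f(1)=1 ⇒ 36

a_22 = 36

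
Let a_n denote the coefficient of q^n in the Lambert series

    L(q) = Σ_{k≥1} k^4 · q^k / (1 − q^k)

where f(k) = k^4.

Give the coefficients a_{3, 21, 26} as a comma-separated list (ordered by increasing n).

[q^3] f(3)=81,f(1)=1 ⇒ 82
[q^21] f(21)=194481,f(7)=2401,f(3)=81,f(1)=1 ⇒ 196964
q^26  k|26↦f(k): 26:456976 13:28561 2:16 1:1  a_26=485554

82, 196964, 485554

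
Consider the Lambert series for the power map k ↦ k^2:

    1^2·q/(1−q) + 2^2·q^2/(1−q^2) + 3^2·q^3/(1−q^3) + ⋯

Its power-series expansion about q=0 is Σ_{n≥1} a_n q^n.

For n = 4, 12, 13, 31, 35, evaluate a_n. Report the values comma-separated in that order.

21, 210, 170, 962, 1300

d|4:{1,2,4}  Σf=1+4+16=21
d|12:{12,6,4,3,2,1}  Σf=144+36+16+9+4+1=210
q^13  k|13↦f(k): 1:1 13:169  a_13=170
[q^31] f(1)=1,f(31)=961 ⇒ 962
q^35  k|35↦f(k): 35:1225 7:49 5:25 1:1  a_35=1300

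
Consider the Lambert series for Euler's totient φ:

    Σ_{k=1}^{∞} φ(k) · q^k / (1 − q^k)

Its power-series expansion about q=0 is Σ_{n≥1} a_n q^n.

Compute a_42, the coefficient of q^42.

d|42:{42,21,14,7,6,3,2,1}  Σφ=12+12+6+6+2+2+1+1=42

a_42 = 42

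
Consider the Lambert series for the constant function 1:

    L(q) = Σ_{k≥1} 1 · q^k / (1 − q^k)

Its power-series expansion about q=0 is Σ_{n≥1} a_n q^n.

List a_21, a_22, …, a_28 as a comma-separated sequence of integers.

q^21  k|21↦f(k): 1:1 3:1 7:1 21:1  a_21=4
n=22: 1·22 2·11 11·2 22·1  f→[1+1+1+1]=4
d|23:{23,1}  Σf=1+1=2
q^24  k|24↦f(k): 24:1 12:1 8:1 6:1 4:1 3:1 2:1 1:1  a_24=8
n=25: 25·1 5·5 1·25  f→[1+1+1]=3
n=26: 26·1 13·2 2·13 1·26  f→[1+1+1+1]=4
[q^27] f(1)=1,f(3)=1,f(9)=1,f(27)=1 ⇒ 4
n=28: 1·28 2·14 4·7 7·4 14·2 28·1  f→[1+1+1+1+1+1]=6

4, 4, 2, 8, 3, 4, 4, 6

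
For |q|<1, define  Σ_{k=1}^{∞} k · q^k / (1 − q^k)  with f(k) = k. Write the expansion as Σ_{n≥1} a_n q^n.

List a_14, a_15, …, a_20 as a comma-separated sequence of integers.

24, 24, 31, 18, 39, 20, 42

[q^14] f(14)=14,f(7)=7,f(2)=2,f(1)=1 ⇒ 24
q^15  k|15↦f(k): 15:15 5:5 3:3 1:1  a_15=24
d|16:{1,2,4,8,16}  Σf=1+2+4+8+16=31
n=17: 17·1 1·17  f→[17+1]=18
d|18:{1,2,3,6,9,18}  Σf=1+2+3+6+9+18=39
q^19  k|19↦f(k): 1:1 19:19  a_19=20
d|20:{1,2,4,5,10,20}  Σf=1+2+4+5+10+20=42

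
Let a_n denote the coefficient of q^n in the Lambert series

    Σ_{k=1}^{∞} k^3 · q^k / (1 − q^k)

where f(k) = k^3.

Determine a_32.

[q^32] f(32)=32768,f(16)=4096,f(8)=512,f(4)=64,f(2)=8,f(1)=1 ⇒ 37449

a_32 = 37449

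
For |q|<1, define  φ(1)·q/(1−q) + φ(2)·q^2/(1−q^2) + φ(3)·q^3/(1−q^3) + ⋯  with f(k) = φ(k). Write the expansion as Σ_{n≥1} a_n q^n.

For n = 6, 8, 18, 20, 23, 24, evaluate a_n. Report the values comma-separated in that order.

n=6: 1·6 2·3 3·2 6·1  φ→[1+1+2+2]=6
q^8  k|8↦φ(k): 1:1 2:1 4:2 8:4  a_8=8
q^18  k|18↦φ(k): 18:6 9:6 6:2 3:2 2:1 1:1  a_18=18
n=20: 1·20 2·10 4·5 5·4 10·2 20·1  φ→[1+1+2+4+4+8]=20
n=23: 1·23 23·1  φ→[1+22]=23
[q^24] φ(24)=8,φ(12)=4,φ(8)=4,φ(6)=2,φ(4)=2,φ(3)=2,φ(2)=1,φ(1)=1 ⇒ 24

6, 8, 18, 20, 23, 24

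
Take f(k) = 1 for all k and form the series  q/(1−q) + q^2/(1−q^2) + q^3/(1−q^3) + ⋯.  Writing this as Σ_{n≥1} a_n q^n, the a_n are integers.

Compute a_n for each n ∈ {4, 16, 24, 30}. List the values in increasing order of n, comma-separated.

n=4: 4·1 2·2 1·4  f→[1+1+1]=3
n=16: 1·16 2·8 4·4 8·2 16·1  f→[1+1+1+1+1]=5
d|24:{24,12,8,6,4,3,2,1}  Σf=1+1+1+1+1+1+1+1=8
q^30  k|30↦f(k): 30:1 15:1 10:1 6:1 5:1 3:1 2:1 1:1  a_30=8

3, 5, 8, 8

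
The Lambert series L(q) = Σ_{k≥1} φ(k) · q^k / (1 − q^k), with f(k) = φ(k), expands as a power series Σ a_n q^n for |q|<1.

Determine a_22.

q^22  k|22↦φ(k): 22:10 11:10 2:1 1:1  a_22=22

a_22 = 22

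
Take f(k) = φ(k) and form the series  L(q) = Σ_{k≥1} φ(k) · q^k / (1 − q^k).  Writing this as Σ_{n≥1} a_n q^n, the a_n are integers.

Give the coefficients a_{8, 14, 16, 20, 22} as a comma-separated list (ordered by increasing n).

[q^8] φ(1)=1,φ(2)=1,φ(4)=2,φ(8)=4 ⇒ 8
d|14:{14,7,2,1}  Σφ=6+6+1+1=14
n=16: 16·1 8·2 4·4 2·8 1·16  φ→[8+4+2+1+1]=16
d|20:{20,10,5,4,2,1}  Σφ=8+4+4+2+1+1=20
d|22:{22,11,2,1}  Σφ=10+10+1+1=22

8, 14, 16, 20, 22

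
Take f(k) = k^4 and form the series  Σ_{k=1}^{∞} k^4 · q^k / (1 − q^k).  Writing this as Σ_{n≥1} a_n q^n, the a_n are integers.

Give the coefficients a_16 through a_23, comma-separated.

69905, 83522, 112931, 130322, 170898, 196964, 248914, 279842

n=16: 1·16 2·8 4·4 8·2 16·1  f→[1+16+256+4096+65536]=69905
q^17  k|17↦f(k): 17:83521 1:1  a_17=83522
d|18:{18,9,6,3,2,1}  Σf=104976+6561+1296+81+16+1=112931
n=19: 1·19 19·1  f→[1+130321]=130322
q^20  k|20↦f(k): 1:1 2:16 4:256 5:625 10:10000 20:160000  a_20=170898
d|21:{1,3,7,21}  Σf=1+81+2401+194481=196964
q^22  k|22↦f(k): 22:234256 11:14641 2:16 1:1  a_22=248914
n=23: 23·1 1·23  f→[279841+1]=279842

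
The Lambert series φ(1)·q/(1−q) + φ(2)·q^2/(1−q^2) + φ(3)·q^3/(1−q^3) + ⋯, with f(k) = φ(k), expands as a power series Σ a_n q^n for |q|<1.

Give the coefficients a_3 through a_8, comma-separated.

n=3: 1·3 3·1  φ→[1+2]=3
q^4  k|4↦φ(k): 4:2 2:1 1:1  a_4=4
n=5: 5·1 1·5  φ→[4+1]=5
d|6:{6,3,2,1}  Σφ=2+2+1+1=6
[q^7] φ(1)=1,φ(7)=6 ⇒ 7
q^8  k|8↦φ(k): 8:4 4:2 2:1 1:1  a_8=8

3, 4, 5, 6, 7, 8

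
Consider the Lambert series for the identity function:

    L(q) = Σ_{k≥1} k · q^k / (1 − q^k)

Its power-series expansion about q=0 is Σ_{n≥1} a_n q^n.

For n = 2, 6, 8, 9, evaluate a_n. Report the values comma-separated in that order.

q^2  k|2↦f(k): 1:1 2:2  a_2=3
q^6  k|6↦f(k): 1:1 2:2 3:3 6:6  a_6=12
d|8:{8,4,2,1}  Σf=8+4+2+1=15
n=9: 1·9 3·3 9·1  f→[1+3+9]=13

3, 12, 15, 13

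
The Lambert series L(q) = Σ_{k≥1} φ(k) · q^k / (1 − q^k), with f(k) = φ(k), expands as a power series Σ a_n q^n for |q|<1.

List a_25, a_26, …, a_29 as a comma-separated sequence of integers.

n=25: 1·25 5·5 25·1  φ→[1+4+20]=25
[q^26] φ(26)=12,φ(13)=12,φ(2)=1,φ(1)=1 ⇒ 26
n=27: 27·1 9·3 3·9 1·27  φ→[18+6+2+1]=27
q^28  k|28↦φ(k): 1:1 2:1 4:2 7:6 14:6 28:12  a_28=28
n=29: 1·29 29·1  φ→[1+28]=29

25, 26, 27, 28, 29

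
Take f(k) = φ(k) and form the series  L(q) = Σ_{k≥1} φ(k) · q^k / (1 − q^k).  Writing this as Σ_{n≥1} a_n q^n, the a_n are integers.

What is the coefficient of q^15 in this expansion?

[q^15] φ(1)=1,φ(3)=2,φ(5)=4,φ(15)=8 ⇒ 15

a_15 = 15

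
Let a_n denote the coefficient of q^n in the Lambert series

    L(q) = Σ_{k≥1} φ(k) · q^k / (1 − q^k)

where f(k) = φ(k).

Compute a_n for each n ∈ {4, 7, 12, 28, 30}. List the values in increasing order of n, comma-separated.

n=4: 1·4 2·2 4·1  φ→[1+1+2]=4
[q^7] φ(7)=6,φ(1)=1 ⇒ 7
n=12: 12·1 6·2 4·3 3·4 2·6 1·12  φ→[4+2+2+2+1+1]=12
n=28: 1·28 2·14 4·7 7·4 14·2 28·1  φ→[1+1+2+6+6+12]=28
n=30: 30·1 15·2 10·3 6·5 5·6 3·10 2·15 1·30  φ→[8+8+4+2+4+2+1+1]=30

4, 7, 12, 28, 30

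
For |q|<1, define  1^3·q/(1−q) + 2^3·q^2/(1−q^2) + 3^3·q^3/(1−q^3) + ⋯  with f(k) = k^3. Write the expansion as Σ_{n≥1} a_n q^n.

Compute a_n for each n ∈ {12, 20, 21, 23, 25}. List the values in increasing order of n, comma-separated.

q^12  k|12↦f(k): 1:1 2:8 3:27 4:64 6:216 12:1728  a_12=2044
[q^20] f(20)=8000,f(10)=1000,f(5)=125,f(4)=64,f(2)=8,f(1)=1 ⇒ 9198
q^21  k|21↦f(k): 1:1 3:27 7:343 21:9261  a_21=9632
[q^23] f(23)=12167,f(1)=1 ⇒ 12168
[q^25] f(1)=1,f(5)=125,f(25)=15625 ⇒ 15751

2044, 9198, 9632, 12168, 15751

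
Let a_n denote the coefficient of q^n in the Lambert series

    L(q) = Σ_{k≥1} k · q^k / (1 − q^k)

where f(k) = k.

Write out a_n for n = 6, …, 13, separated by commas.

q^6  k|6↦f(k): 1:1 2:2 3:3 6:6  a_6=12
d|7:{7,1}  Σf=7+1=8
n=8: 8·1 4·2 2·4 1·8  f→[8+4+2+1]=15
[q^9] f(9)=9,f(3)=3,f(1)=1 ⇒ 13
n=10: 1·10 2·5 5·2 10·1  f→[1+2+5+10]=18
[q^11] f(1)=1,f(11)=11 ⇒ 12
n=12: 1·12 2·6 3·4 4·3 6·2 12·1  f→[1+2+3+4+6+12]=28
d|13:{1,13}  Σf=1+13=14

12, 8, 15, 13, 18, 12, 28, 14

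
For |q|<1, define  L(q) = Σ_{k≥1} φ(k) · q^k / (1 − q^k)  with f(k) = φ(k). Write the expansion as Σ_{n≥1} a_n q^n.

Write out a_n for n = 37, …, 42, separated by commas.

[q^37] φ(1)=1,φ(37)=36 ⇒ 37
d|38:{38,19,2,1}  Σφ=18+18+1+1=38
d|39:{39,13,3,1}  Σφ=24+12+2+1=39
[q^40] φ(1)=1,φ(2)=1,φ(4)=2,φ(5)=4,φ(8)=4,φ(10)=4,φ(20)=8,φ(40)=16 ⇒ 40
n=41: 41·1 1·41  φ→[40+1]=41
n=42: 42·1 21·2 14·3 7·6 6·7 3·14 2·21 1·42  φ→[12+12+6+6+2+2+1+1]=42

37, 38, 39, 40, 41, 42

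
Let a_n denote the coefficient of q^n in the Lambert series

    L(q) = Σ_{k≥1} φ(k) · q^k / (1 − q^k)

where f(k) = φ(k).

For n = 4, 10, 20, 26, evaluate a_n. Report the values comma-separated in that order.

n=4: 4·1 2·2 1·4  φ→[2+1+1]=4
n=10: 1·10 2·5 5·2 10·1  φ→[1+1+4+4]=10
n=20: 20·1 10·2 5·4 4·5 2·10 1·20  φ→[8+4+4+2+1+1]=20
q^26  k|26↦φ(k): 1:1 2:1 13:12 26:12  a_26=26

4, 10, 20, 26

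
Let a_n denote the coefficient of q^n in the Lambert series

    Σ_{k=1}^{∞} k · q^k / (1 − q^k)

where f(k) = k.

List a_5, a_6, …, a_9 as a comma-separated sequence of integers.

6, 12, 8, 15, 13

q^5  k|5↦f(k): 5:5 1:1  a_5=6
q^6  k|6↦f(k): 1:1 2:2 3:3 6:6  a_6=12
d|7:{7,1}  Σf=7+1=8
n=8: 1·8 2·4 4·2 8·1  f→[1+2+4+8]=15
n=9: 1·9 3·3 9·1  f→[1+3+9]=13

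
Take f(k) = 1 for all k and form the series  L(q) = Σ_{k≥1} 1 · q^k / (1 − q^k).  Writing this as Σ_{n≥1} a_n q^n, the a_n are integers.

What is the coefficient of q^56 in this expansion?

q^56  k|56↦f(k): 1:1 2:1 4:1 7:1 8:1 14:1 28:1 56:1  a_56=8

a_56 = 8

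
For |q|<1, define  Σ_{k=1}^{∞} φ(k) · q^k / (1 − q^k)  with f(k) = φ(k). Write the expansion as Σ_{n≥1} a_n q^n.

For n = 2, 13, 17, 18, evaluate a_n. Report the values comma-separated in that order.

d|2:{2,1}  Σφ=1+1=2
q^13  k|13↦φ(k): 1:1 13:12  a_13=13
[q^17] φ(17)=16,φ(1)=1 ⇒ 17
[q^18] φ(1)=1,φ(2)=1,φ(3)=2,φ(6)=2,φ(9)=6,φ(18)=6 ⇒ 18

2, 13, 17, 18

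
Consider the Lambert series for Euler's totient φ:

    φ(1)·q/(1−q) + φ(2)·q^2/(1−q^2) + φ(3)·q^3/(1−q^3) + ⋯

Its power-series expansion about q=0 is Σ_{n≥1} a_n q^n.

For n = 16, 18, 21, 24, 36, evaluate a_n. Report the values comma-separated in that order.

n=16: 16·1 8·2 4·4 2·8 1·16  φ→[8+4+2+1+1]=16
q^18  k|18↦φ(k): 18:6 9:6 6:2 3:2 2:1 1:1  a_18=18
d|21:{1,3,7,21}  Σφ=1+2+6+12=21
d|24:{24,12,8,6,4,3,2,1}  Σφ=8+4+4+2+2+2+1+1=24
d|36:{36,18,12,9,6,4,3,2,1}  Σφ=12+6+4+6+2+2+2+1+1=36

16, 18, 21, 24, 36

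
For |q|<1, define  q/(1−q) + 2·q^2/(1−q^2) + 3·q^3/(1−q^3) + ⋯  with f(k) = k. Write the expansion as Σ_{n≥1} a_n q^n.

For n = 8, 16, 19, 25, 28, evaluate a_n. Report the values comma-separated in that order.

15, 31, 20, 31, 56

d|8:{8,4,2,1}  Σf=8+4+2+1=15
d|16:{1,2,4,8,16}  Σf=1+2+4+8+16=31
n=19: 19·1 1·19  f→[19+1]=20
q^25  k|25↦f(k): 25:25 5:5 1:1  a_25=31
d|28:{1,2,4,7,14,28}  Σf=1+2+4+7+14+28=56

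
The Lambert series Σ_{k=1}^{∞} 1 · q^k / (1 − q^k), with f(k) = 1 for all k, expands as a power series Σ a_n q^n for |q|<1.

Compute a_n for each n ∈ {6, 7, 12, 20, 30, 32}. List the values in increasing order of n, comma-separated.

4, 2, 6, 6, 8, 6

[q^6] f(1)=1,f(2)=1,f(3)=1,f(6)=1 ⇒ 4
d|7:{1,7}  Σf=1+1=2
d|12:{1,2,3,4,6,12}  Σf=1+1+1+1+1+1=6
d|20:{1,2,4,5,10,20}  Σf=1+1+1+1+1+1=6
[q^30] f(1)=1,f(2)=1,f(3)=1,f(5)=1,f(6)=1,f(10)=1,f(15)=1,f(30)=1 ⇒ 8
n=32: 1·32 2·16 4·8 8·4 16·2 32·1  f→[1+1+1+1+1+1]=6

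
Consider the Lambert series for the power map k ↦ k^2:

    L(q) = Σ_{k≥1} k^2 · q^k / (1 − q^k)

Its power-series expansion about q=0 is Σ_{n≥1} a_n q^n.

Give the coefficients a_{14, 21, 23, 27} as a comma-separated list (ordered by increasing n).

250, 500, 530, 820

[q^14] f(1)=1,f(2)=4,f(7)=49,f(14)=196 ⇒ 250
d|21:{1,3,7,21}  Σf=1+9+49+441=500
d|23:{23,1}  Σf=529+1=530
n=27: 27·1 9·3 3·9 1·27  f→[729+81+9+1]=820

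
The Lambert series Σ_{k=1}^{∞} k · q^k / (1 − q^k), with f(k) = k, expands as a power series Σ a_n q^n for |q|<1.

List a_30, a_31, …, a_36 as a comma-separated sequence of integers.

72, 32, 63, 48, 54, 48, 91

d|30:{1,2,3,5,6,10,15,30}  Σf=1+2+3+5+6+10+15+30=72
n=31: 1·31 31·1  f→[1+31]=32
n=32: 32·1 16·2 8·4 4·8 2·16 1·32  f→[32+16+8+4+2+1]=63
d|33:{33,11,3,1}  Σf=33+11+3+1=48
d|34:{34,17,2,1}  Σf=34+17+2+1=54
n=35: 35·1 7·5 5·7 1·35  f→[35+7+5+1]=48
q^36  k|36↦f(k): 36:36 18:18 12:12 9:9 6:6 4:4 3:3 2:2 1:1  a_36=91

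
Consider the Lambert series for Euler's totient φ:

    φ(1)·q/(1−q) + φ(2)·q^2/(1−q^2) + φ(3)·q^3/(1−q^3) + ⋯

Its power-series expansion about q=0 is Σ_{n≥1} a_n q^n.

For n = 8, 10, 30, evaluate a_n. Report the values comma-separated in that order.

[q^8] φ(1)=1,φ(2)=1,φ(4)=2,φ(8)=4 ⇒ 8
d|10:{1,2,5,10}  Σφ=1+1+4+4=10
[q^30] φ(1)=1,φ(2)=1,φ(3)=2,φ(5)=4,φ(6)=2,φ(10)=4,φ(15)=8,φ(30)=8 ⇒ 30

8, 10, 30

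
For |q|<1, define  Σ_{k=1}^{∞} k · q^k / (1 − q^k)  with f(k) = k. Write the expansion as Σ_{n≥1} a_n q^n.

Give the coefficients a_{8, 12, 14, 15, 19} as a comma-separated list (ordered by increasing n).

15, 28, 24, 24, 20

q^8  k|8↦f(k): 8:8 4:4 2:2 1:1  a_8=15
d|12:{1,2,3,4,6,12}  Σf=1+2+3+4+6+12=28
q^14  k|14↦f(k): 1:1 2:2 7:7 14:14  a_14=24
[q^15] f(15)=15,f(5)=5,f(3)=3,f(1)=1 ⇒ 24
[q^19] f(19)=19,f(1)=1 ⇒ 20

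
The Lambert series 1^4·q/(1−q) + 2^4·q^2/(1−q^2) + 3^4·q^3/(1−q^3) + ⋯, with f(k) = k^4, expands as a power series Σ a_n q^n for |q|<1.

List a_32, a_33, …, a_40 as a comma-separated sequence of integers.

q^32  k|32↦f(k): 32:1048576 16:65536 8:4096 4:256 2:16 1:1  a_32=1118481
n=33: 1·33 3·11 11·3 33·1  f→[1+81+14641+1185921]=1200644
q^34  k|34↦f(k): 34:1336336 17:83521 2:16 1:1  a_34=1419874
n=35: 1·35 5·7 7·5 35·1  f→[1+625+2401+1500625]=1503652
n=36: 36·1 18·2 12·3 9·4 6·6 4·9 3·12 2·18 1·36  f→[1679616+104976+20736+6561+1296+256+81+16+1]=1813539
d|37:{37,1}  Σf=1874161+1=1874162
q^38  k|38↦f(k): 1:1 2:16 19:130321 38:2085136  a_38=2215474
q^39  k|39↦f(k): 39:2313441 13:28561 3:81 1:1  a_39=2342084
[q^40] f(1)=1,f(2)=16,f(4)=256,f(5)=625,f(8)=4096,f(10)=10000,f(20)=160000,f(40)=2560000 ⇒ 2734994

1118481, 1200644, 1419874, 1503652, 1813539, 1874162, 2215474, 2342084, 2734994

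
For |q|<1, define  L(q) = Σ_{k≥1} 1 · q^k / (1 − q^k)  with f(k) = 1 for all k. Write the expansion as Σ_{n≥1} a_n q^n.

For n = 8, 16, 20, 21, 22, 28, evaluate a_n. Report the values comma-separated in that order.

d|8:{1,2,4,8}  Σf=1+1+1+1=4
n=16: 16·1 8·2 4·4 2·8 1·16  f→[1+1+1+1+1]=5
q^20  k|20↦f(k): 1:1 2:1 4:1 5:1 10:1 20:1  a_20=6
q^21  k|21↦f(k): 21:1 7:1 3:1 1:1  a_21=4
q^22  k|22↦f(k): 1:1 2:1 11:1 22:1  a_22=4
q^28  k|28↦f(k): 28:1 14:1 7:1 4:1 2:1 1:1  a_28=6

4, 5, 6, 4, 4, 6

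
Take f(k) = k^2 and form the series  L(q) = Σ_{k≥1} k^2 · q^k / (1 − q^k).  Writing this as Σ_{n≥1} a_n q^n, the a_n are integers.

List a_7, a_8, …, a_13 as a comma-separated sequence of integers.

50, 85, 91, 130, 122, 210, 170

d|7:{1,7}  Σf=1+49=50
d|8:{8,4,2,1}  Σf=64+16+4+1=85
d|9:{9,3,1}  Σf=81+9+1=91
n=10: 10·1 5·2 2·5 1·10  f→[100+25+4+1]=130
d|11:{1,11}  Σf=1+121=122
n=12: 12·1 6·2 4·3 3·4 2·6 1·12  f→[144+36+16+9+4+1]=210
q^13  k|13↦f(k): 1:1 13:169  a_13=170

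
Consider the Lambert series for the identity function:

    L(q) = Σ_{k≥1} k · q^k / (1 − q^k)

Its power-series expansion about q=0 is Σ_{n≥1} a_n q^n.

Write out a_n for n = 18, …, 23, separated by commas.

[q^18] f(1)=1,f(2)=2,f(3)=3,f(6)=6,f(9)=9,f(18)=18 ⇒ 39
[q^19] f(19)=19,f(1)=1 ⇒ 20
n=20: 20·1 10·2 5·4 4·5 2·10 1·20  f→[20+10+5+4+2+1]=42
n=21: 21·1 7·3 3·7 1·21  f→[21+7+3+1]=32
[q^22] f(22)=22,f(11)=11,f(2)=2,f(1)=1 ⇒ 36
[q^23] f(1)=1,f(23)=23 ⇒ 24

39, 20, 42, 32, 36, 24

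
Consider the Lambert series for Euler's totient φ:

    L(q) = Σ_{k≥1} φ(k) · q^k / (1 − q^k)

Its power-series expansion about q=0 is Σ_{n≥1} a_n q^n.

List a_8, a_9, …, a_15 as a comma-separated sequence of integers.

[q^8] φ(1)=1,φ(2)=1,φ(4)=2,φ(8)=4 ⇒ 8
[q^9] φ(9)=6,φ(3)=2,φ(1)=1 ⇒ 9
q^10  k|10↦φ(k): 10:4 5:4 2:1 1:1  a_10=10
q^11  k|11↦φ(k): 1:1 11:10  a_11=11
d|12:{12,6,4,3,2,1}  Σφ=4+2+2+2+1+1=12
n=13: 1·13 13·1  φ→[1+12]=13
d|14:{14,7,2,1}  Σφ=6+6+1+1=14
n=15: 1·15 3·5 5·3 15·1  φ→[1+2+4+8]=15

8, 9, 10, 11, 12, 13, 14, 15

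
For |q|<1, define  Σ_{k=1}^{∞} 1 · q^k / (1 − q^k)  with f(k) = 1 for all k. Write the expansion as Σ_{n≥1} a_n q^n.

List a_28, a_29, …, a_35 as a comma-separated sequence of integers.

6, 2, 8, 2, 6, 4, 4, 4

q^28  k|28↦f(k): 1:1 2:1 4:1 7:1 14:1 28:1  a_28=6
d|29:{29,1}  Σf=1+1=2
[q^30] f(1)=1,f(2)=1,f(3)=1,f(5)=1,f(6)=1,f(10)=1,f(15)=1,f(30)=1 ⇒ 8
n=31: 31·1 1·31  f→[1+1]=2
n=32: 1·32 2·16 4·8 8·4 16·2 32·1  f→[1+1+1+1+1+1]=6
n=33: 33·1 11·3 3·11 1·33  f→[1+1+1+1]=4
[q^34] f(34)=1,f(17)=1,f(2)=1,f(1)=1 ⇒ 4
[q^35] f(1)=1,f(5)=1,f(7)=1,f(35)=1 ⇒ 4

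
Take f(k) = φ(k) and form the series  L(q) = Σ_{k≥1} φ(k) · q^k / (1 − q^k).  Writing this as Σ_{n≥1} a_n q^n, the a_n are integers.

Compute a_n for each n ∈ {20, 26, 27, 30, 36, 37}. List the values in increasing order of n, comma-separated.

d|20:{20,10,5,4,2,1}  Σφ=8+4+4+2+1+1=20
[q^26] φ(26)=12,φ(13)=12,φ(2)=1,φ(1)=1 ⇒ 26
[q^27] φ(1)=1,φ(3)=2,φ(9)=6,φ(27)=18 ⇒ 27
q^30  k|30↦φ(k): 30:8 15:8 10:4 6:2 5:4 3:2 2:1 1:1  a_30=30
d|36:{36,18,12,9,6,4,3,2,1}  Σφ=12+6+4+6+2+2+2+1+1=36
n=37: 37·1 1·37  φ→[36+1]=37

20, 26, 27, 30, 36, 37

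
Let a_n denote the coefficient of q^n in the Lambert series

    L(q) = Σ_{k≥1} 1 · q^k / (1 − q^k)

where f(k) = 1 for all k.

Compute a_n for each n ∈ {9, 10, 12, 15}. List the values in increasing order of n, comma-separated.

3, 4, 6, 4

q^9  k|9↦f(k): 1:1 3:1 9:1  a_9=3
q^10  k|10↦f(k): 10:1 5:1 2:1 1:1  a_10=4
d|12:{12,6,4,3,2,1}  Σf=1+1+1+1+1+1=6
[q^15] f(15)=1,f(5)=1,f(3)=1,f(1)=1 ⇒ 4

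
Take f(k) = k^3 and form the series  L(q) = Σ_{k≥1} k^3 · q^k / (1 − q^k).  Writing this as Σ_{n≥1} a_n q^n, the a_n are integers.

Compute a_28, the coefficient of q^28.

[q^28] f(28)=21952,f(14)=2744,f(7)=343,f(4)=64,f(2)=8,f(1)=1 ⇒ 25112

a_28 = 25112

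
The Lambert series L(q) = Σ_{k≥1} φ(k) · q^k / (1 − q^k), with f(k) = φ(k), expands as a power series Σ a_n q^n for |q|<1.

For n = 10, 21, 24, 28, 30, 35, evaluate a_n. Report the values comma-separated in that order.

[q^10] φ(10)=4,φ(5)=4,φ(2)=1,φ(1)=1 ⇒ 10
[q^21] φ(1)=1,φ(3)=2,φ(7)=6,φ(21)=12 ⇒ 21
d|24:{1,2,3,4,6,8,12,24}  Σφ=1+1+2+2+2+4+4+8=24
n=28: 1·28 2·14 4·7 7·4 14·2 28·1  φ→[1+1+2+6+6+12]=28
d|30:{1,2,3,5,6,10,15,30}  Σφ=1+1+2+4+2+4+8+8=30
[q^35] φ(1)=1,φ(5)=4,φ(7)=6,φ(35)=24 ⇒ 35

10, 21, 24, 28, 30, 35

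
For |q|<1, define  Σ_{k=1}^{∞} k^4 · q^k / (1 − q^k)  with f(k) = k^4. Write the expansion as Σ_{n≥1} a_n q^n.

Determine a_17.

a_17 = 83522

[q^17] f(17)=83521,f(1)=1 ⇒ 83522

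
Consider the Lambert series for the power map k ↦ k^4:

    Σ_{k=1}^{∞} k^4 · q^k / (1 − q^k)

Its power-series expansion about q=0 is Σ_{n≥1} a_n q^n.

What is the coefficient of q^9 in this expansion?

q^9  k|9↦f(k): 1:1 3:81 9:6561  a_9=6643

a_9 = 6643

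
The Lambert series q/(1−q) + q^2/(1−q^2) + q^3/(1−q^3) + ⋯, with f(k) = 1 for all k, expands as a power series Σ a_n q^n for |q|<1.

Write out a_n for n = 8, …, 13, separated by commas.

q^8  k|8↦f(k): 1:1 2:1 4:1 8:1  a_8=4
[q^9] f(1)=1,f(3)=1,f(9)=1 ⇒ 3
d|10:{10,5,2,1}  Σf=1+1+1+1=4
[q^11] f(1)=1,f(11)=1 ⇒ 2
[q^12] f(12)=1,f(6)=1,f(4)=1,f(3)=1,f(2)=1,f(1)=1 ⇒ 6
d|13:{13,1}  Σf=1+1=2

4, 3, 4, 2, 6, 2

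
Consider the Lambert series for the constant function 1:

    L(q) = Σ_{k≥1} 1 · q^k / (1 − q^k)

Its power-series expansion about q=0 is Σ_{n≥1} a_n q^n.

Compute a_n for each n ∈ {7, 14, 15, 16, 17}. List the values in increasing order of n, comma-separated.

2, 4, 4, 5, 2

d|7:{1,7}  Σf=1+1=2
d|14:{1,2,7,14}  Σf=1+1+1+1=4
q^15  k|15↦f(k): 1:1 3:1 5:1 15:1  a_15=4
n=16: 1·16 2·8 4·4 8·2 16·1  f→[1+1+1+1+1]=5
[q^17] f(1)=1,f(17)=1 ⇒ 2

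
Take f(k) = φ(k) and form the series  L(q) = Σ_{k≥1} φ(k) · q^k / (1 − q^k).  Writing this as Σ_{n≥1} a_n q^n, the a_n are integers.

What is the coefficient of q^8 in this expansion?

q^8  k|8↦φ(k): 8:4 4:2 2:1 1:1  a_8=8

a_8 = 8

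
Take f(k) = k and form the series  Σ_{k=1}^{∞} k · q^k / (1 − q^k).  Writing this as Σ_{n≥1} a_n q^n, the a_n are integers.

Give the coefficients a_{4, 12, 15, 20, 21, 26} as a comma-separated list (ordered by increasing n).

7, 28, 24, 42, 32, 42

[q^4] f(4)=4,f(2)=2,f(1)=1 ⇒ 7
d|12:{12,6,4,3,2,1}  Σf=12+6+4+3+2+1=28
d|15:{15,5,3,1}  Σf=15+5+3+1=24
n=20: 1·20 2·10 4·5 5·4 10·2 20·1  f→[1+2+4+5+10+20]=42
d|21:{1,3,7,21}  Σf=1+3+7+21=32
[q^26] f(26)=26,f(13)=13,f(2)=2,f(1)=1 ⇒ 42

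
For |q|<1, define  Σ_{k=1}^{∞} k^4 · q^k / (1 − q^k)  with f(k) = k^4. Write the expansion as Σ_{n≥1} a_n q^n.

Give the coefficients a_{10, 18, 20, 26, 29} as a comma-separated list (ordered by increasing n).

d|10:{10,5,2,1}  Σf=10000+625+16+1=10642
n=18: 1·18 2·9 3·6 6·3 9·2 18·1  f→[1+16+81+1296+6561+104976]=112931
[q^20] f(1)=1,f(2)=16,f(4)=256,f(5)=625,f(10)=10000,f(20)=160000 ⇒ 170898
n=26: 1·26 2·13 13·2 26·1  f→[1+16+28561+456976]=485554
n=29: 29·1 1·29  f→[707281+1]=707282

10642, 112931, 170898, 485554, 707282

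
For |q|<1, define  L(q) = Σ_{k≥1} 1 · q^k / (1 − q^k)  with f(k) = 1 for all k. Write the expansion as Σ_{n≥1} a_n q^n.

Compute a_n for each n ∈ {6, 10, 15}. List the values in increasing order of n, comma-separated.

4, 4, 4

q^6  k|6↦f(k): 6:1 3:1 2:1 1:1  a_6=4
d|10:{10,5,2,1}  Σf=1+1+1+1=4
d|15:{15,5,3,1}  Σf=1+1+1+1=4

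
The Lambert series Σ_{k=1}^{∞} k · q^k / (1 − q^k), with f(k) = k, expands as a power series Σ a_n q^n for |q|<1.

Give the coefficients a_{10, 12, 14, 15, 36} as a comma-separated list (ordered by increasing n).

d|10:{10,5,2,1}  Σf=10+5+2+1=18
n=12: 1·12 2·6 3·4 4·3 6·2 12·1  f→[1+2+3+4+6+12]=28
d|14:{1,2,7,14}  Σf=1+2+7+14=24
q^15  k|15↦f(k): 1:1 3:3 5:5 15:15  a_15=24
n=36: 1·36 2·18 3·12 4·9 6·6 9·4 12·3 18·2 36·1  f→[1+2+3+4+6+9+12+18+36]=91

18, 28, 24, 24, 91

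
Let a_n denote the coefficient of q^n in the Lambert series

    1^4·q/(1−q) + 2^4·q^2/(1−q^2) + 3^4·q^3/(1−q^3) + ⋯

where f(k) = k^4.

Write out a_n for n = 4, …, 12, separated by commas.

273, 626, 1394, 2402, 4369, 6643, 10642, 14642, 22386

[q^4] f(4)=256,f(2)=16,f(1)=1 ⇒ 273
[q^5] f(5)=625,f(1)=1 ⇒ 626
[q^6] f(6)=1296,f(3)=81,f(2)=16,f(1)=1 ⇒ 1394
[q^7] f(7)=2401,f(1)=1 ⇒ 2402
q^8  k|8↦f(k): 1:1 2:16 4:256 8:4096  a_8=4369
q^9  k|9↦f(k): 1:1 3:81 9:6561  a_9=6643
d|10:{1,2,5,10}  Σf=1+16+625+10000=10642
n=11: 11·1 1·11  f→[14641+1]=14642
d|12:{12,6,4,3,2,1}  Σf=20736+1296+256+81+16+1=22386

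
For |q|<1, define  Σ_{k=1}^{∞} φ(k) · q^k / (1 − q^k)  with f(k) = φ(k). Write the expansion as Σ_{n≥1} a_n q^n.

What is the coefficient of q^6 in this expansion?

[q^6] φ(1)=1,φ(2)=1,φ(3)=2,φ(6)=2 ⇒ 6

a_6 = 6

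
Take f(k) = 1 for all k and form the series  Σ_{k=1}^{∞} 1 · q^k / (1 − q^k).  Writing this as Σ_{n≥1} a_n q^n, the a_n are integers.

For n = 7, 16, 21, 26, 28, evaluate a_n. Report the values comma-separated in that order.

d|7:{1,7}  Σf=1+1=2
q^16  k|16↦f(k): 1:1 2:1 4:1 8:1 16:1  a_16=5
[q^21] f(1)=1,f(3)=1,f(7)=1,f(21)=1 ⇒ 4
n=26: 1·26 2·13 13·2 26·1  f→[1+1+1+1]=4
d|28:{28,14,7,4,2,1}  Σf=1+1+1+1+1+1=6

2, 5, 4, 4, 6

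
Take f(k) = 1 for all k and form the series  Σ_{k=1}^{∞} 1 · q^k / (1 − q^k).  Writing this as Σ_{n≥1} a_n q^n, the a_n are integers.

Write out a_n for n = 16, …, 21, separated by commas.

n=16: 16·1 8·2 4·4 2·8 1·16  f→[1+1+1+1+1]=5
n=17: 1·17 17·1  f→[1+1]=2
[q^18] f(18)=1,f(9)=1,f(6)=1,f(3)=1,f(2)=1,f(1)=1 ⇒ 6
q^19  k|19↦f(k): 1:1 19:1  a_19=2
[q^20] f(20)=1,f(10)=1,f(5)=1,f(4)=1,f(2)=1,f(1)=1 ⇒ 6
d|21:{1,3,7,21}  Σf=1+1+1+1=4

5, 2, 6, 2, 6, 4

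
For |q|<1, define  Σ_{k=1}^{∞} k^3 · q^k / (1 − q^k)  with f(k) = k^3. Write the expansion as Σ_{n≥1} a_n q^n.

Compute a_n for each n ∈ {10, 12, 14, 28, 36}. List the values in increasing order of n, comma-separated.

[q^10] f(1)=1,f(2)=8,f(5)=125,f(10)=1000 ⇒ 1134
d|12:{1,2,3,4,6,12}  Σf=1+8+27+64+216+1728=2044
[q^14] f(1)=1,f(2)=8,f(7)=343,f(14)=2744 ⇒ 3096
n=28: 28·1 14·2 7·4 4·7 2·14 1·28  f→[21952+2744+343+64+8+1]=25112
[q^36] f(1)=1,f(2)=8,f(3)=27,f(4)=64,f(6)=216,f(9)=729,f(12)=1728,f(18)=5832,f(36)=46656 ⇒ 55261

1134, 2044, 3096, 25112, 55261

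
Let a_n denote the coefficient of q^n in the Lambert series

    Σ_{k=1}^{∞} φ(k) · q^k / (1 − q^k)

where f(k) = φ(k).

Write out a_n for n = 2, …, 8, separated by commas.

[q^2] φ(1)=1,φ(2)=1 ⇒ 2
[q^3] φ(3)=2,φ(1)=1 ⇒ 3
q^4  k|4↦φ(k): 1:1 2:1 4:2  a_4=4
q^5  k|5↦φ(k): 5:4 1:1  a_5=5
n=6: 6·1 3·2 2·3 1·6  φ→[2+2+1+1]=6
q^7  k|7↦φ(k): 7:6 1:1  a_7=7
n=8: 8·1 4·2 2·4 1·8  φ→[4+2+1+1]=8

2, 3, 4, 5, 6, 7, 8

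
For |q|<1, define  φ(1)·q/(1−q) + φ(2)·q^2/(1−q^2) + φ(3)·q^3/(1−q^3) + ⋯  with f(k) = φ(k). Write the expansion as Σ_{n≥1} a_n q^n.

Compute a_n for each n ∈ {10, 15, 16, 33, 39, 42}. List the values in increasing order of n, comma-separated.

[q^10] φ(10)=4,φ(5)=4,φ(2)=1,φ(1)=1 ⇒ 10
[q^15] φ(1)=1,φ(3)=2,φ(5)=4,φ(15)=8 ⇒ 15
d|16:{16,8,4,2,1}  Σφ=8+4+2+1+1=16
n=33: 33·1 11·3 3·11 1·33  φ→[20+10+2+1]=33
n=39: 39·1 13·3 3·13 1·39  φ→[24+12+2+1]=39
d|42:{42,21,14,7,6,3,2,1}  Σφ=12+12+6+6+2+2+1+1=42

10, 15, 16, 33, 39, 42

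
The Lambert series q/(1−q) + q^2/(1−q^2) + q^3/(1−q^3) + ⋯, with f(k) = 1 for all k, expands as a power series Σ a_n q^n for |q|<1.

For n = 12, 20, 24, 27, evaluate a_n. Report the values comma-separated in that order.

6, 6, 8, 4

d|12:{12,6,4,3,2,1}  Σf=1+1+1+1+1+1=6
n=20: 1·20 2·10 4·5 5·4 10·2 20·1  f→[1+1+1+1+1+1]=6
[q^24] f(24)=1,f(12)=1,f(8)=1,f(6)=1,f(4)=1,f(3)=1,f(2)=1,f(1)=1 ⇒ 8
[q^27] f(27)=1,f(9)=1,f(3)=1,f(1)=1 ⇒ 4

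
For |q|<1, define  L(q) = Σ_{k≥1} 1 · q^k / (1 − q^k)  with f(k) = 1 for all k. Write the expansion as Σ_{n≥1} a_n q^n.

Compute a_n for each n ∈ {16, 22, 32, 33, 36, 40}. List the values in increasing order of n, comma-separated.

d|16:{16,8,4,2,1}  Σf=1+1+1+1+1=5
[q^22] f(22)=1,f(11)=1,f(2)=1,f(1)=1 ⇒ 4
d|32:{1,2,4,8,16,32}  Σf=1+1+1+1+1+1=6
[q^33] f(33)=1,f(11)=1,f(3)=1,f(1)=1 ⇒ 4
n=36: 1·36 2·18 3·12 4·9 6·6 9·4 12·3 18·2 36·1  f→[1+1+1+1+1+1+1+1+1]=9
q^40  k|40↦f(k): 40:1 20:1 10:1 8:1 5:1 4:1 2:1 1:1  a_40=8

5, 4, 6, 4, 9, 8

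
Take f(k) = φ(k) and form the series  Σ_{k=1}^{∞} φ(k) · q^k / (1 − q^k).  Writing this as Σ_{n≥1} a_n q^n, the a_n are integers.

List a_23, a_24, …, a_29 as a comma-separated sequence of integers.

[q^23] φ(23)=22,φ(1)=1 ⇒ 23
q^24  k|24↦φ(k): 1:1 2:1 3:2 4:2 6:2 8:4 12:4 24:8  a_24=24
q^25  k|25↦φ(k): 1:1 5:4 25:20  a_25=25
n=26: 26·1 13·2 2·13 1·26  φ→[12+12+1+1]=26
d|27:{1,3,9,27}  Σφ=1+2+6+18=27
d|28:{28,14,7,4,2,1}  Σφ=12+6+6+2+1+1=28
n=29: 1·29 29·1  φ→[1+28]=29

23, 24, 25, 26, 27, 28, 29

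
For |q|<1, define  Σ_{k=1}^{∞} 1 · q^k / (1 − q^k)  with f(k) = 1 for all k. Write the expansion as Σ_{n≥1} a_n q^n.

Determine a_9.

q^9  k|9↦f(k): 1:1 3:1 9:1  a_9=3

a_9 = 3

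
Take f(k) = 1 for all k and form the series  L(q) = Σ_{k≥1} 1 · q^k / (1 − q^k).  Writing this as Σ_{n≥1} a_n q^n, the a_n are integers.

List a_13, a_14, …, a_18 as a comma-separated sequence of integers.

d|13:{1,13}  Σf=1+1=2
d|14:{14,7,2,1}  Σf=1+1+1+1=4
d|15:{15,5,3,1}  Σf=1+1+1+1=4
n=16: 16·1 8·2 4·4 2·8 1·16  f→[1+1+1+1+1]=5
d|17:{1,17}  Σf=1+1=2
d|18:{18,9,6,3,2,1}  Σf=1+1+1+1+1+1=6

2, 4, 4, 5, 2, 6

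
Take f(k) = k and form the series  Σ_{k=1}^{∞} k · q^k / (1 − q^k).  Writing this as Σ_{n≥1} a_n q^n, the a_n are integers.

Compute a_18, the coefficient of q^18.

a_18 = 39

d|18:{1,2,3,6,9,18}  Σf=1+2+3+6+9+18=39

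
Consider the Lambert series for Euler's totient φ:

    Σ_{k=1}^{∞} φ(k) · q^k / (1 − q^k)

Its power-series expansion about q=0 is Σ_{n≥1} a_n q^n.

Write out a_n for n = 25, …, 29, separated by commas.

[q^25] φ(25)=20,φ(5)=4,φ(1)=1 ⇒ 25
d|26:{26,13,2,1}  Σφ=12+12+1+1=26
[q^27] φ(27)=18,φ(9)=6,φ(3)=2,φ(1)=1 ⇒ 27
[q^28] φ(1)=1,φ(2)=1,φ(4)=2,φ(7)=6,φ(14)=6,φ(28)=12 ⇒ 28
[q^29] φ(1)=1,φ(29)=28 ⇒ 29

25, 26, 27, 28, 29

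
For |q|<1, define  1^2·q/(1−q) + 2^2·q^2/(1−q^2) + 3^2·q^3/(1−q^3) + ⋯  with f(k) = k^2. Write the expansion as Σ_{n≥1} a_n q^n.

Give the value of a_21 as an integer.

a_21 = 500

q^21  k|21↦f(k): 21:441 7:49 3:9 1:1  a_21=500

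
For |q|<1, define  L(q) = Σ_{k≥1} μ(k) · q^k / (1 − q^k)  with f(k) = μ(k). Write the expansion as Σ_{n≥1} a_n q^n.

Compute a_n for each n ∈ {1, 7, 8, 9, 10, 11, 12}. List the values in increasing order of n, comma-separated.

1, 0, 0, 0, 0, 0, 0

[q^1] μ(1)=1 ⇒ 1
d|7:{1,7}  Σμ=1+(-1)=0
n=8: 1·8 2·4 4·2 8·1  μ→[1+(-1)+0+0]=0
d|9:{1,3,9}  Σμ=1+(-1)+0=0
d|10:{10,5,2,1}  Σμ=1+(-1)+(-1)+1=0
[q^11] μ(11)=-1,μ(1)=1 ⇒ 0
d|12:{1,2,3,4,6,12}  Σμ=1+(-1)+(-1)+0+1+0=0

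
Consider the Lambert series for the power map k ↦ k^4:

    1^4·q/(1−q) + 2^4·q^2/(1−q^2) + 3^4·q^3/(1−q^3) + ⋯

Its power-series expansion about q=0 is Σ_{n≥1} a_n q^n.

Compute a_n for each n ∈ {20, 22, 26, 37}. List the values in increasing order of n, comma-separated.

170898, 248914, 485554, 1874162

n=20: 20·1 10·2 5·4 4·5 2·10 1·20  f→[160000+10000+625+256+16+1]=170898
d|22:{22,11,2,1}  Σf=234256+14641+16+1=248914
n=26: 26·1 13·2 2·13 1·26  f→[456976+28561+16+1]=485554
d|37:{1,37}  Σf=1+1874161=1874162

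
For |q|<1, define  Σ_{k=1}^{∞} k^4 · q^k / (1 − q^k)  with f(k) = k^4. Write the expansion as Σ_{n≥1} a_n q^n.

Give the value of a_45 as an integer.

n=45: 1·45 3·15 5·9 9·5 15·3 45·1  f→[1+81+625+6561+50625+4100625]=4158518

a_45 = 4158518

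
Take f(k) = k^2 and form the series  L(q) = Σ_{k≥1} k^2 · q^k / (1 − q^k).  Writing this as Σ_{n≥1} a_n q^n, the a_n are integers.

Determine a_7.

a_7 = 50

q^7  k|7↦f(k): 1:1 7:49  a_7=50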